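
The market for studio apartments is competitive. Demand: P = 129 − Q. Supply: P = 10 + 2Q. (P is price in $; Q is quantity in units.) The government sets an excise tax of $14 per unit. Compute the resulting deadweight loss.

Competitive equilibrium: 129 − Q = 10 + 2Q → Q* = 39.6667, P* = 89.3333.
With the tax, the buyer price exceeds the seller price by 14: (129 − Q) − (10 + 2Q) = 14 → Q' = 35.
ΔQ = 39.6667 − 35 = 4.6667; the wedge equals the tax, 14.
The triangle = ½ × 4.6667 × 14 = $32.67.

$32.67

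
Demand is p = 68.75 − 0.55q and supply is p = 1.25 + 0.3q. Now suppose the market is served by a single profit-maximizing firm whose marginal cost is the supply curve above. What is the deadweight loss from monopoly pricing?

413.65

Competitive equilibrium: 68.75 − 0.55q = 1.25 + 0.3q → q* = 79.411765, p* = 25.073529.
Marginal revenue: MR = 68.75 − 1.1q. Set MR = MC: 68.75 − 1.1q = 1.25 + 0.3q → q_m = 48.214286.
Price p_m = 68.75 − 0.55·48.214286 = 42.232143; MC(q_m) = 1.25 + 0.3·48.214286 = 15.714286.
Competitive q* = 79.411765, so Δq = 31.197479; wedge = 42.232143 − 15.714286 = 26.517857.
Deadweight loss = ½ × 31.197479 × 26.517857 = 413.65.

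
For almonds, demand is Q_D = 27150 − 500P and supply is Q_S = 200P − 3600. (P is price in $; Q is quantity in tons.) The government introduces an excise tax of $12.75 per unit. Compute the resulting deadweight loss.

$11611.61

In inverse form: demand P = 54.3 − 0.002Q, supply P = 18 + 0.005Q.
Competitive equilibrium: 54.3 − 0.002Q = 18 + 0.005Q → Q* = 5185.7143, P* = 43.9286.
With the tax, the buyer price exceeds the seller price by 12.75: (54.3 − 0.002Q) − (18 + 0.005Q) = 12.75 → Q' = 3364.2857.
ΔQ = 5185.7143 − 3364.2857 = 1821.4286; the wedge equals the tax, 12.75.
The triangle = ½ × 1821.4286 × 12.75 = $11611.61.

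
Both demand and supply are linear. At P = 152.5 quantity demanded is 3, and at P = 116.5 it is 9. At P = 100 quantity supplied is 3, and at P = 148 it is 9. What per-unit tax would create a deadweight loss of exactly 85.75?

49

Demand slope = (116.5 − 152.5)/(9 − 3) = −6, so P = 170.5 − 6Q.
Supply slope = (148 − 100)/(9 − 3) = 8, so P = 76 + 8Q.
Competitive equilibrium: 170.5 − 6Q = 76 + 8Q → Q* = 6.75, P* = 130.
A tax t gives ΔQ = t/14 and wedge t, so DWL = t²/28.
t²/28 = 85.75 → t² = 2401 → t = 49.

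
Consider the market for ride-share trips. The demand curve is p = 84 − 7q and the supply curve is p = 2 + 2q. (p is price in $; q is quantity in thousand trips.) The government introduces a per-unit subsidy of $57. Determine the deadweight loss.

Competitive equilibrium: 84 − 7q = 2 + 2q → q* = 9.1111, p* = 20.2222.
The subsidy lowers effective supply by 57: p = 2q − 55.
New quantity: 84 − 7q = 2q − 55 → q' = 15.4444.
Overproduction Δq = 15.4444 − 9.1111 = 6.3333; wedge = subsidy = 57.
DWL = ½ × 6.3333 × 57 = $180.50 thousand.

$180.50 thousand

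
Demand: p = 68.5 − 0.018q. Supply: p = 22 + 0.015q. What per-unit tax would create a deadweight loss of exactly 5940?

19.8

Competitive equilibrium: 68.5 − 0.018q = 22 + 0.015q → q* = 1409.0909, p* = 43.1364.
A tax t gives Δq = t/0.033 and wedge t, so DWL = t²/0.066.
t²/0.066 = 5940 → t² = 392.04 → t = 19.8.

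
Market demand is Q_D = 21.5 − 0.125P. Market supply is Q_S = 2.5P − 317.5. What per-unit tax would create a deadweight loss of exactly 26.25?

In inverse form: demand P = 172 − 8Q, supply P = 127 + 0.4Q.
Competitive equilibrium: 172 − 8Q = 127 + 0.4Q → Q* = 5.3571, P* = 129.1429.
A tax t gives ΔQ = t/8.4 and wedge t, so DWL = t²/16.8.
t²/16.8 = 26.25 → t² = 441 → t = 21.

21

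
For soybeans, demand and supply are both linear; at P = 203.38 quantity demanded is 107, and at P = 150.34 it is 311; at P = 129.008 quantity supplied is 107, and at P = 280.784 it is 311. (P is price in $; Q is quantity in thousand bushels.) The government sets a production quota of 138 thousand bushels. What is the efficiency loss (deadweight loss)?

Demand slope = (150.34 − 203.38)/(311 − 107) = −0.26, so P = 231.2 − 0.26Q.
Supply slope = (280.784 − 129.008)/(311 − 107) = 0.744, so P = 49.4 + 0.744Q.
Competitive equilibrium: 231.2 − 0.26Q = 49.4 + 0.744Q → Q* = 181.0757, P* = 184.1203.
At Q = 138: demand price = 231.2 − 0.26·138 = 195.32; supply price = 49.4 + 0.744·138 = 152.072.
ΔQ = 181.0757 − 138 = 43.0757; wedge = 195.32 − 152.072 = 43.248.
Deadweight loss = ½ × 43.0757 × 43.248 = $931.47 thousand.

$931.47 thousand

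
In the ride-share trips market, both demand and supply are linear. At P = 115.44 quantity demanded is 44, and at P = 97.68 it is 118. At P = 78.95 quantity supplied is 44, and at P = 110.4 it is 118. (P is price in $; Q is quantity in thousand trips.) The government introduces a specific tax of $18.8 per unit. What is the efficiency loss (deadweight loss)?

$265.74 thousand

Demand slope = (97.68 − 115.44)/(118 − 44) = −0.24, so P = 126 − 0.24Q.
Supply slope = (110.4 − 78.95)/(118 − 44) = 0.425, so P = 60.25 + 0.425Q.
Competitive equilibrium: 126 − 0.24Q = 60.25 + 0.425Q → Q* = 98.8722, P* = 102.2707.
With the tax, the buyer price exceeds the seller price by 18.8: (126 − 0.24Q) − (60.25 + 0.425Q) = 18.8 → Q' = 70.6015.
ΔQ = 98.8722 − 70.6015 = 28.2707; the wedge equals the tax, 18.8.
Deadweight loss = ½ × 28.2707 × 18.8 = $265.74 thousand.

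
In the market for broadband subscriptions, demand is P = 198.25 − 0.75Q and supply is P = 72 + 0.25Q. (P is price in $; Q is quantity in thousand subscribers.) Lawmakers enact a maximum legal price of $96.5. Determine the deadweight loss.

Competitive equilibrium: 198.25 − 0.75Q = 72 + 0.25Q → Q* = 126.25, P* = 103.5625.
At the ceiling P = 96.5, quantity supplied = (96.5 − 72)/0.25 = 98.
Willingness to pay at Q' = 98: 198.25 − 0.75·98 = 124.75.
ΔQ = 126.25 − 98 = 28.25; wedge = 124.75 − 96.5 = 28.25.
DWL = ½ × 28.25 × 28.25 = $399.03 thousand.

$399.03 thousand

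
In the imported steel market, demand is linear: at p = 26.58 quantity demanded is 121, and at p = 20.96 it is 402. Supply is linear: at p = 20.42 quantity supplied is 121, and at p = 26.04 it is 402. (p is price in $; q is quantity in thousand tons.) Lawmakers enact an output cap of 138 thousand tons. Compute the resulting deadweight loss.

$375.38 thousand

Demand slope = (20.96 − 26.58)/(402 − 121) = −0.02, so p = 29 − 0.02q.
Supply slope = (26.04 − 20.42)/(402 − 121) = 0.02, so p = 18 + 0.02q.
Competitive equilibrium: 29 − 0.02q = 18 + 0.02q → q* = 275, p* = 23.5.
At q = 138: demand price = 29 − 0.02·138 = 26.24; supply price = 18 + 0.02·138 = 20.76.
Δq = 275 − 138 = 137; wedge = 26.24 − 20.76 = 5.48.
Deadweight loss = ½ × 137 × 5.48 = $375.38 thousand.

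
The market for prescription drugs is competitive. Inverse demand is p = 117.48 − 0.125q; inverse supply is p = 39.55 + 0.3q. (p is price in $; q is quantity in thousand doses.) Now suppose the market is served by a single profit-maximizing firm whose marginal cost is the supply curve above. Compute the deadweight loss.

Competitive equilibrium: 117.48 − 0.125q = 39.55 + 0.3q → q* = 183.3647, p* = 94.5594.
Marginal revenue: MR = 117.48 − 0.25q. Set MR = MC: 117.48 − 0.25q = 39.55 + 0.3q → q_m = 141.6909.
Price p_m = 117.48 − 0.125·141.6909 = 99.7686; MC(q_m) = 39.55 + 0.3·141.6909 = 82.0573.
Competitive q* = 183.3647, so Δq = 41.6738; wedge = 99.7686 − 82.0573 = 17.7113.
Deadweight loss = ½ × 41.6738 × 17.7113 = $369.05 thousand.

$369.05 thousand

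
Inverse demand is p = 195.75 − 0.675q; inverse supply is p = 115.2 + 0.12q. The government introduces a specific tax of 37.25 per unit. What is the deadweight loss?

Competitive equilibrium: 195.75 − 0.675q = 115.2 + 0.12q → q* = 101.3208, p* = 127.3585.
With the tax, the buyer price exceeds the seller price by 37.25: (195.75 − 0.675q) − (115.2 + 0.12q) = 37.25 → q' = 54.4654.
Δq = 101.3208 − 54.4654 = 46.8554; the wedge equals the tax, 37.25.
The triangle = ½ × 46.8554 × 37.25 = 872.68.

872.68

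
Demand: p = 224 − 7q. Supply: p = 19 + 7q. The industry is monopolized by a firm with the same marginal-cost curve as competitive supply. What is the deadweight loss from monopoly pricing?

166.77

Competitive equilibrium: 224 − 7q = 19 + 7q → q* = 14.6429, p* = 121.5.
Marginal revenue: MR = 224 − 14q. Set MR = MC: 224 − 14q = 19 + 7q → q_m = 9.7619.
Price p_m = 224 − 7·9.7619 = 155.6667; MC(q_m) = 19 + 7·9.7619 = 87.3333.
Competitive q* = 14.6429, so Δq = 4.881; wedge = 155.6667 − 87.3333 = 68.3334.
Deadweight loss = ½ × 4.881 × 68.3334 = 166.77.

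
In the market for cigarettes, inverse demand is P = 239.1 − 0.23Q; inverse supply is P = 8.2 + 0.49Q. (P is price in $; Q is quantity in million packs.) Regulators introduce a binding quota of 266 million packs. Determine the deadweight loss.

$1076.93 million

Competitive equilibrium: 239.1 − 0.23Q = 8.2 + 0.49Q → Q* = 320.6944, P* = 165.3403.
At Q = 266: demand price = 239.1 − 0.23·266 = 177.92; supply price = 8.2 + 0.49·266 = 138.54.
ΔQ = 320.6944 − 266 = 54.6944; wedge = 177.92 − 138.54 = 39.38.
Welfare loss = ½ × 54.6944 × 39.38 = $1076.93 million.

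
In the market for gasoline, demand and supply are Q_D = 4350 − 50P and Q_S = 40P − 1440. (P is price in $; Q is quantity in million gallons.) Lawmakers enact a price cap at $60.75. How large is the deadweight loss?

In inverse form: demand P = 87 − 0.02Q, supply P = 36 + 0.025Q.
Competitive equilibrium: 87 − 0.02Q = 36 + 0.025Q → Q* = 1133.3333, P* = 64.3333.
At the ceiling P = 60.75, quantity supplied = (60.75 − 36)/0.025 = 990.
Willingness to pay at Q' = 990: 87 − 0.02·990 = 67.2.
ΔQ = 1133.3333 − 990 = 143.3333; wedge = 67.2 − 60.75 = 6.45.
Welfare loss = ½ × 143.3333 × 6.45 = $462.25 million.

$462.25 million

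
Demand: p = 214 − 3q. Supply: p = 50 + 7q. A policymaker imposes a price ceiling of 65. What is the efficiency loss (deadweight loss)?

1016.33

Competitive equilibrium: 214 − 3q = 50 + 7q → q* = 16.4, p* = 164.8.
At the ceiling p = 65, quantity supplied = (65 − 50)/7 = 2.1429.
Willingness to pay at q' = 2.1429: 214 − 3·2.1429 = 207.5713.
Δq = 16.4 − 2.1429 = 14.2571; wedge = 207.5713 − 65 = 142.5713.
Deadweight loss = ½ × 14.2571 × 142.5713 = 1016.33.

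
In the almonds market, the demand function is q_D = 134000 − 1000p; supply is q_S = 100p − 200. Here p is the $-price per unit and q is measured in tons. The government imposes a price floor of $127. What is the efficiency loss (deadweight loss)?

In inverse form: demand p = 134 − 0.001q, supply p = 2 + 0.01q.
Competitive equilibrium: 134 − 0.001q = 2 + 0.01q → q* = 12000, p* = 122.
At the floor p = 127, quantity demanded = (134 − 127)/0.001 = 7000.
Sellers' marginal cost at q' = 7000: 2 + 0.01·7000 = 72.
Δq = 12000 − 7000 = 5000; wedge = 127 − 72 = 55.
Deadweight loss = ½ × 5000 × 55 = $137500.

$137500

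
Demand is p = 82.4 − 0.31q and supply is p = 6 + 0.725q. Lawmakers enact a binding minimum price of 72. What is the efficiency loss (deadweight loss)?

Competitive equilibrium: 82.4 − 0.31q = 6 + 0.725q → q* = 73.8164, p* = 59.5169.
At the floor p = 72, quantity demanded = (82.4 − 72)/0.31 = 33.5484.
Sellers' marginal cost at q' = 33.5484: 6 + 0.725·33.5484 = 30.3226.
Δq = 73.8164 − 33.5484 = 40.268; wedge = 72 − 30.3226 = 41.6774.
Deadweight loss = ½ × 40.268 × 41.6774 = 839.13.

839.13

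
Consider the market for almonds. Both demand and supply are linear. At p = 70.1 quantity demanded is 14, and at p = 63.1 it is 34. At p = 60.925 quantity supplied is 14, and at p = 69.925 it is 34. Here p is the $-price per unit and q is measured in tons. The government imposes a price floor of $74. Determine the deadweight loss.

Demand slope = (63.1 − 70.1)/(34 − 14) = −0.35, so p = 75 − 0.35q.
Supply slope = (69.925 − 60.925)/(34 − 14) = 0.45, so p = 54.625 + 0.45q.
Competitive equilibrium: 75 − 0.35q = 54.625 + 0.45q → q* = 25.4688, p* = 66.0859.
At the floor p = 74, quantity demanded = (75 − 74)/0.35 = 2.8571.
Sellers' marginal cost at q' = 2.8571: 54.625 + 0.45·2.8571 = 55.9107.
Δq = 25.4688 − 2.8571 = 22.6117; wedge = 74 − 55.9107 = 18.0893.
DWL = ½ × 22.6117 × 18.0893 = $204.51.

$204.51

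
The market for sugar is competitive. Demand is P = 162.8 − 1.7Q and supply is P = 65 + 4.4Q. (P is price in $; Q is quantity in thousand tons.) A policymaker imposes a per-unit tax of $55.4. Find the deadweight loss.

$251.57 thousand

Competitive equilibrium: 162.8 − 1.7Q = 65 + 4.4Q → Q* = 16.0328, P* = 135.5443.
With the tax, the buyer price exceeds the seller price by 55.4: (162.8 − 1.7Q) − (65 + 4.4Q) = 55.4 → Q' = 6.9508.
ΔQ = 16.0328 − 6.9508 = 9.082; the wedge equals the tax, 55.4.
Welfare loss = ½ × 9.082 × 55.4 = $251.57 thousand.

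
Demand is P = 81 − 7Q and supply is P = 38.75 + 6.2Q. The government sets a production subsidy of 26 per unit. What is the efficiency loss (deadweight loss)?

25.61

Competitive equilibrium: 81 − 7Q = 38.75 + 6.2Q → Q* = 3.2008, P* = 58.5947.
The subsidy lowers effective supply by 26: P = 12.75 + 6.2Q.
New quantity: 81 − 7Q = 12.75 + 6.2Q → Q' = 5.1705.
Overproduction ΔQ = 5.1705 − 3.2008 = 1.9697; wedge = subsidy = 26.
DWL = ½ × 1.9697 × 26 = 25.61.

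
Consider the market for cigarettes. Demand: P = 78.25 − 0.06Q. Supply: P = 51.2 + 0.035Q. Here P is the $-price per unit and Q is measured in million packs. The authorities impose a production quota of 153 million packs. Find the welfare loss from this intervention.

$824.34 million

Competitive equilibrium: 78.25 − 0.06Q = 51.2 + 0.035Q → Q* = 284.7368, P* = 61.1658.
At Q = 153: demand price = 78.25 − 0.06·153 = 69.07; supply price = 51.2 + 0.035·153 = 56.555.
ΔQ = 284.7368 − 153 = 131.7368; wedge = 69.07 − 56.555 = 12.515.
The triangle = ½ × 131.7368 × 12.515 = $824.34 million.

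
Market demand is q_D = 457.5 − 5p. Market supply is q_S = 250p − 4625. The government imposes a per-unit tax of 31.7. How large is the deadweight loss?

2462.97

In inverse form: demand p = 91.5 − 0.2q, supply p = 18.5 + 0.004q.
Competitive equilibrium: 91.5 − 0.2q = 18.5 + 0.004q → q* = 357.84314, p* = 19.93137.
With the tax, the buyer price exceeds the seller price by 31.7: (91.5 − 0.2q) − (18.5 + 0.004q) = 31.7 → q' = 202.45098.
Δq = 357.84314 − 202.45098 = 155.39216; the wedge equals the tax, 31.7.
Deadweight loss = ½ × 155.39216 × 31.7 = 2462.97.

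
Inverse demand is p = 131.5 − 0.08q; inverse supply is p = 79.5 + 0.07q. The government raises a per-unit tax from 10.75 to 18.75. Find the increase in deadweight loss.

Competitive equilibrium: 131.5 − 0.08q = 79.5 + 0.07q → q* = 346.6667, p* = 103.7667.
For a per-unit tax t: Δq = t/0.15, so DWL = ½·t·(t/0.15) = t²/0.3.
At t = 10.75: DWL = 385.208. At t = 18.75: DWL = 1171.875.
Increase = 1171.875 − 385.208 = 786.67.

786.67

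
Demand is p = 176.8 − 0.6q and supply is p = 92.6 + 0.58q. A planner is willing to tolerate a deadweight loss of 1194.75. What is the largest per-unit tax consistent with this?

53.1

Competitive equilibrium: 176.8 − 0.6q = 92.6 + 0.58q → q* = 71.3559, p* = 133.9864.
A tax t gives Δq = t/1.18 and wedge t, so DWL = t²/2.36.
t²/2.36 = 1194.75 → t² = 2819.61 → t = 53.1.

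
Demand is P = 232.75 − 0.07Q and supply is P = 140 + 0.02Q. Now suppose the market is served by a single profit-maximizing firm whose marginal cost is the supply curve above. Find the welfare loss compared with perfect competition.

Competitive equilibrium: 232.75 − 0.07Q = 140 + 0.02Q → Q* = 1030.5556, P* = 160.6111.
Marginal revenue: MR = 232.75 − 0.14Q. Set MR = MC: 232.75 − 0.14Q = 140 + 0.02Q → Q_m = 579.6875.
Price P_m = 232.75 − 0.07·579.6875 = 192.1719; MC(Q_m) = 140 + 0.02·579.6875 = 151.5938.
Competitive Q* = 1030.5556, so ΔQ = 450.8681; wedge = 192.1719 − 151.5938 = 40.5781.
DWL = ½ × 450.8681 × 40.5781 = 9147.69.

9147.69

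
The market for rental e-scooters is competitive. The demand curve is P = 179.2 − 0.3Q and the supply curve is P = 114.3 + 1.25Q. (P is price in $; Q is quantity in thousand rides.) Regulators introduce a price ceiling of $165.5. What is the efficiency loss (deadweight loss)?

Competitive equilibrium: 179.2 − 0.3Q = 114.3 + 1.25Q → Q* = 41.871, P* = 166.6387.
At the ceiling P = 165.5, quantity supplied = (165.5 − 114.3)/1.25 = 40.96.
Willingness to pay at Q' = 40.96: 179.2 − 0.3·40.96 = 166.912.
ΔQ = 41.871 − 40.96 = 0.911; wedge = 166.912 − 165.5 = 1.412.
Deadweight loss = ½ × 0.911 × 1.412 = $0.64 thousand.

$0.64 thousand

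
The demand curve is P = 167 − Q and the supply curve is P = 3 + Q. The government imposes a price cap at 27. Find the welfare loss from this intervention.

3364

Competitive equilibrium: 167 − Q = 3 + Q → Q* = 82, P* = 85.
At the ceiling P = 27, quantity supplied = (27 − 3)/1 = 24.
Willingness to pay at Q' = 24: 167 − 1·24 = 143.
ΔQ = 82 − 24 = 58; wedge = 143 − 27 = 116.
DWL = ½ × 58 × 116 = 3364.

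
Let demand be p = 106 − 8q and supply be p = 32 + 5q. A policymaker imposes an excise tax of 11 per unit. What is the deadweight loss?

Competitive equilibrium: 106 − 8q = 32 + 5q → q* = 5.6923, p* = 60.4615.
With the tax, the buyer price exceeds the seller price by 11: (106 − 8q) − (32 + 5q) = 11 → q' = 4.8462.
Δq = 5.6923 − 4.8462 = 0.8461; the wedge equals the tax, 11.
Deadweight loss = ½ × 0.8461 × 11 = 4.65.

4.65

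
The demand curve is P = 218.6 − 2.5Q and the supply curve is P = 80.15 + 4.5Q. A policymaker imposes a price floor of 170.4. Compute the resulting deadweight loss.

Competitive equilibrium: 218.6 − 2.5Q = 80.15 + 4.5Q → Q* = 19.7786, P* = 169.1536.
At the floor P = 170.4, quantity demanded = (218.6 − 170.4)/2.5 = 19.28.
Sellers' marginal cost at Q' = 19.28: 80.15 + 4.5·19.28 = 166.91.
ΔQ = 19.7786 − 19.28 = 0.4986; wedge = 170.4 − 166.91 = 3.49.
Welfare loss = ½ × 0.4986 × 3.49 = 0.87.

0.87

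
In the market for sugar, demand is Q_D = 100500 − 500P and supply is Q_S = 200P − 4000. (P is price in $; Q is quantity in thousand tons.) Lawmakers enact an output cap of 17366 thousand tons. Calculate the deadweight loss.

In inverse form: demand P = 201 − 0.002Q, supply P = 20 + 0.005Q.
Competitive equilibrium: 201 − 0.002Q = 20 + 0.005Q → Q* = 25857.14286, P* = 149.28571.
At Q = 17366: demand price = 201 − 0.002·17366 = 166.268; supply price = 20 + 0.005·17366 = 106.83.
ΔQ = 25857.14286 − 17366 = 8491.14286; wedge = 166.268 − 106.83 = 59.438.
Welfare loss = ½ × 8491.14286 × 59.438 = $252348.27 thousand.

$252348.27 thousand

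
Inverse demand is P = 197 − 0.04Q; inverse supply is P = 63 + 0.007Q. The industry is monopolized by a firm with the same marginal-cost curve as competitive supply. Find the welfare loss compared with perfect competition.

40379.71

Competitive equilibrium: 197 − 0.04Q = 63 + 0.007Q → Q* = 2851.0638, P* = 82.9574.
Marginal revenue: MR = 197 − 0.08Q. Set MR = MC: 197 − 0.08Q = 63 + 0.007Q → Q_m = 1540.2299.
Price P_m = 197 − 0.04·1540.2299 = 135.3908; MC(Q_m) = 63 + 0.007·1540.2299 = 73.7816.
Competitive Q* = 2851.0638, so ΔQ = 1310.8339; wedge = 135.3908 − 73.7816 = 61.6092.
DWL = ½ × 1310.8339 × 61.6092 = 40379.71.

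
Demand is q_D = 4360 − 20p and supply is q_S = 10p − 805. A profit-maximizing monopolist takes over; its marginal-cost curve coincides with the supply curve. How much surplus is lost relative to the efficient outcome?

3938.80

In inverse form: demand p = 218 − 0.05q, supply p = 80.5 + 0.1q.
Competitive equilibrium: 218 − 0.05q = 80.5 + 0.1q → q* = 916.6667, p* = 172.1667.
Marginal revenue: MR = 218 − 0.1q. Set MR = MC: 218 − 0.1q = 80.5 + 0.1q → q_m = 687.5.
Price p_m = 218 − 0.05·687.5 = 183.625; MC(q_m) = 80.5 + 0.1·687.5 = 149.25.
Competitive q* = 916.6667, so Δq = 229.1667; wedge = 183.625 − 149.25 = 34.375.
The triangle = ½ × 229.1667 × 34.375 = 3938.80.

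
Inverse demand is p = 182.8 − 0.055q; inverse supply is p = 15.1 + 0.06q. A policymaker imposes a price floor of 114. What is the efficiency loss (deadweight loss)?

2472.20

Competitive equilibrium: 182.8 − 0.055q = 15.1 + 0.06q → q* = 1458.2609, p* = 102.5957.
At the floor p = 114, quantity demanded = (182.8 − 114)/0.055 = 1250.9091.
Sellers' marginal cost at q' = 1250.9091: 15.1 + 0.06·1250.9091 = 90.1545.
Δq = 1458.2609 − 1250.9091 = 207.3518; wedge = 114 − 90.1545 = 23.8455.
The triangle = ½ × 207.3518 × 23.8455 = 2472.20.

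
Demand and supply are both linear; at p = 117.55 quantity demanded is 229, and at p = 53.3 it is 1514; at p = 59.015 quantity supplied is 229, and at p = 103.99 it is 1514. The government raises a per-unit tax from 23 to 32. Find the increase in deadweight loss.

2911.76

Demand slope = (53.3 − 117.55)/(1514 − 229) = −0.05, so p = 129 − 0.05q.
Supply slope = (103.99 − 59.015)/(1514 − 229) = 0.035, so p = 51 + 0.035q.
Competitive equilibrium: 129 − 0.05q = 51 + 0.035q → q* = 917.6471, p* = 83.1176.
For a per-unit tax t: Δq = t/0.085, so DWL = ½·t·(t/0.085) = t²/0.17.
At t = 23: DWL = 3111.765. At t = 32: DWL = 6023.529.
Increase = 6023.529 − 3111.765 = 2911.76.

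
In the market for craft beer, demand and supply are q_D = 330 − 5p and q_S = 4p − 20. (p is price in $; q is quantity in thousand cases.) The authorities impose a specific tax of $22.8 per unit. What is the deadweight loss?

$577.60 thousand

In inverse form: demand p = 66 − 0.2q, supply p = 5 + 0.25q.
Competitive equilibrium: 66 − 0.2q = 5 + 0.25q → q* = 135.5556, p* = 38.8889.
With the tax, the buyer price exceeds the seller price by 22.8: (66 − 0.2q) − (5 + 0.25q) = 22.8 → q' = 84.8889.
Δq = 135.5556 − 84.8889 = 50.6667; the wedge equals the tax, 22.8.
Deadweight loss = ½ × 50.6667 × 22.8 = $577.60 thousand.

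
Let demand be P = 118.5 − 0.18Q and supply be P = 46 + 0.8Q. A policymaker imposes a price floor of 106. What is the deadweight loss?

10.08

Competitive equilibrium: 118.5 − 0.18Q = 46 + 0.8Q → Q* = 73.9796, P* = 105.1837.
At the floor P = 106, quantity demanded = (118.5 − 106)/0.18 = 69.4444.
Sellers' marginal cost at Q' = 69.4444: 46 + 0.8·69.4444 = 101.5555.
ΔQ = 73.9796 − 69.4444 = 4.5352; wedge = 106 − 101.5555 = 4.4445.
Deadweight loss = ½ × 4.5352 × 4.4445 = 10.08.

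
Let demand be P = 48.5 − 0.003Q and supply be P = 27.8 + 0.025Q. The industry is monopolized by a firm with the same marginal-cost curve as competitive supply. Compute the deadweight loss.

71.66

Competitive equilibrium: 48.5 − 0.003Q = 27.8 + 0.025Q → Q* = 739.2857, P* = 46.2821.
Marginal revenue: MR = 48.5 − 0.006Q. Set MR = MC: 48.5 − 0.006Q = 27.8 + 0.025Q → Q_m = 667.7419.
Price P_m = 48.5 − 0.003·667.7419 = 46.4968; MC(Q_m) = 27.8 + 0.025·667.7419 = 44.4935.
Competitive Q* = 739.2857, so ΔQ = 71.5438; wedge = 46.4968 − 44.4935 = 2.0033.
DWL = ½ × 71.5438 × 2.0033 = 71.66.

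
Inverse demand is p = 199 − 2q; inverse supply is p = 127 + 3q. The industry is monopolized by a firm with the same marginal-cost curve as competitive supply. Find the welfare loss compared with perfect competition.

Competitive equilibrium: 199 − 2q = 127 + 3q → q* = 14.4, p* = 170.2.
Marginal revenue: MR = 199 − 4q. Set MR = MC: 199 − 4q = 127 + 3q → q_m = 10.2857.
Price p_m = 199 − 2·10.2857 = 178.4286; MC(q_m) = 127 + 3·10.2857 = 157.8571.
Competitive q* = 14.4, so Δq = 4.1143; wedge = 178.4286 − 157.8571 = 20.5715.
Welfare loss = ½ × 4.1143 × 20.5715 = 42.32.

42.32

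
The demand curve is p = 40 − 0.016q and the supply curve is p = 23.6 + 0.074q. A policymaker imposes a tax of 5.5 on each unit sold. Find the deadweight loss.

Competitive equilibrium: 40 − 0.016q = 23.6 + 0.074q → q* = 182.2222, p* = 37.0844.
With the tax, the buyer price exceeds the seller price by 5.5: (40 − 0.016q) − (23.6 + 0.074q) = 5.5 → q' = 121.1111.
Δq = 182.2222 − 121.1111 = 61.1111; the wedge equals the tax, 5.5.
DWL = ½ × 61.1111 × 5.5 = 168.06.

168.06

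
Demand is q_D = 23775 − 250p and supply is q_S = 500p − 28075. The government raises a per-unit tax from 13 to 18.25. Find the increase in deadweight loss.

In inverse form: demand p = 95.1 − 0.004q, supply p = 56.15 + 0.002q.
Competitive equilibrium: 95.1 − 0.004q = 56.15 + 0.002q → q* = 6491.6667, p* = 69.1333.
For a per-unit tax t: Δq = t/0.006, so DWL = ½·t·(t/0.006) = t²/0.012.
At t = 13: DWL = 14083.333. At t = 18.25: DWL = 27755.208.
Increase = 27755.208 − 14083.333 = 13671.875.

13671.875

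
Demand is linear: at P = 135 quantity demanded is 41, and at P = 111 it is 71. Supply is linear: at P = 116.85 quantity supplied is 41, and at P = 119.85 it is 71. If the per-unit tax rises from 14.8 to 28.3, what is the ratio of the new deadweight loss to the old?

3.656

Demand slope = (111 − 135)/(71 − 41) = −0.8, so P = 167.8 − 0.8Q.
Supply slope = (119.85 − 116.85)/(71 − 41) = 0.1, so P = 112.75 + 0.1Q.
Competitive equilibrium: 167.8 − 0.8Q = 112.75 + 0.1Q → Q* = 61.1667, P* = 118.8667.
For a per-unit tax t: ΔQ = t/0.9, so DWL = ½·t·(t/0.9) = t²/1.8.
At t = 14.8: DWL = 121.689. At t = 28.3: DWL = 444.939.
Ratio = (28.3/14.8)² = 3.656.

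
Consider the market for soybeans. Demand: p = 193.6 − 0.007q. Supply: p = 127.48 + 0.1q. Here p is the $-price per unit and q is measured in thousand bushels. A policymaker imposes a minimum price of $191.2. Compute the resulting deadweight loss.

Competitive equilibrium: 193.6 − 0.007q = 127.48 + 0.1q → q* = 617.9439, p* = 189.2744.
At the floor p = 191.2, quantity demanded = (193.6 − 191.2)/0.007 = 342.8571.
Sellers' marginal cost at q' = 342.8571: 127.48 + 0.1·342.8571 = 161.7657.
Δq = 617.9439 − 342.8571 = 275.0868; wedge = 191.2 − 161.7657 = 29.4343.
DWL = ½ × 275.0868 × 29.4343 = $4048.49 thousand.

$4048.49 thousand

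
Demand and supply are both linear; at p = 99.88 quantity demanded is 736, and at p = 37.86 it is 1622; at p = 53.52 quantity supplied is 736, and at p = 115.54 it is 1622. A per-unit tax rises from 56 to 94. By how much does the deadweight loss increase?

Demand slope = (37.86 − 99.88)/(1622 − 736) = −0.07, so p = 151.4 − 0.07q.
Supply slope = (115.54 − 53.52)/(1622 − 736) = 0.07, so p = 2 + 0.07q.
Competitive equilibrium: 151.4 − 0.07q = 2 + 0.07q → q* = 1067.1429, p* = 76.7.
For a per-unit tax t: Δq = t/0.14, so DWL = ½·t·(t/0.14) = t²/0.28.
At t = 56: DWL = 11200. At t = 94: DWL = 31557.143.
Increase = 31557.143 − 11200 = 20357.14.

20357.14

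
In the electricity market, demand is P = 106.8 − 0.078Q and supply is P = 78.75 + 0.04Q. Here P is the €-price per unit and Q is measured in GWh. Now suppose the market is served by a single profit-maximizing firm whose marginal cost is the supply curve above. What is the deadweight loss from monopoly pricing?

Competitive equilibrium: 106.8 − 0.078Q = 78.75 + 0.04Q → Q* = 237.71186, P* = 88.25847.
Marginal revenue: MR = 106.8 − 0.156Q. Set MR = MC: 106.8 − 0.156Q = 78.75 + 0.04Q → Q_m = 143.11224.
Price P_m = 106.8 − 0.078·143.11224 = 95.63725; MC(Q_m) = 78.75 + 0.04·143.11224 = 84.47449.
Competitive Q* = 237.71186, so ΔQ = 94.59962; wedge = 95.63725 − 84.47449 = 11.16276.
Deadweight loss = ½ × 94.59962 × 11.16276 = €528.

€528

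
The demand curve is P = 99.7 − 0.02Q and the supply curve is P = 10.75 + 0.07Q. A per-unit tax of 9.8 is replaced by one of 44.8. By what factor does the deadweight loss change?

Competitive equilibrium: 99.7 − 0.02Q = 10.75 + 0.07Q → Q* = 988.3333, P* = 79.9333.
For a per-unit tax t: ΔQ = t/0.09, so DWL = ½·t·(t/0.09) = t²/0.18.
At t = 9.8: DWL = 533.556. At t = 44.8: DWL = 11150.222.
Ratio = (44.8/9.8)² = 20.898.

20.898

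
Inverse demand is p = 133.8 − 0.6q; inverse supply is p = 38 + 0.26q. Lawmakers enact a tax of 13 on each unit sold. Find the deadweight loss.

Competitive equilibrium: 133.8 − 0.6q = 38 + 0.26q → q* = 111.3953, p* = 66.9628.
With the tax, the buyer price exceeds the seller price by 13: (133.8 − 0.6q) − (38 + 0.26q) = 13 → q' = 96.2791.
Δq = 111.3953 − 96.2791 = 15.1162; the wedge equals the tax, 13.
Deadweight loss = ½ × 15.1162 × 13 = 98.26.

98.26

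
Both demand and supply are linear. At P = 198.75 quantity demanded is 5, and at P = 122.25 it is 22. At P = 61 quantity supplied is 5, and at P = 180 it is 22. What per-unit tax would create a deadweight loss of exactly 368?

Demand slope = (122.25 − 198.75)/(22 − 5) = −4.5, so P = 221.25 − 4.5Q.
Supply slope = (180 − 61)/(22 − 5) = 7, so P = 26 + 7Q.
Competitive equilibrium: 221.25 − 4.5Q = 26 + 7Q → Q* = 16.9783, P* = 144.8478.
A tax t gives ΔQ = t/11.5 and wedge t, so DWL = t²/23.
t²/23 = 368 → t² = 8464 → t = 92.

92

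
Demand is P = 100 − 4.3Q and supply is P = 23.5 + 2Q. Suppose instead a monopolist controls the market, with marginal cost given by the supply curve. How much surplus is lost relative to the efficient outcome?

76.43

Competitive equilibrium: 100 − 4.3Q = 23.5 + 2Q → Q* = 12.1429, P* = 47.7857.
Marginal revenue: MR = 100 − 8.6Q. Set MR = MC: 100 − 8.6Q = 23.5 + 2Q → Q_m = 7.217.
Price P_m = 100 − 4.3·7.217 = 68.9669; MC(Q_m) = 23.5 + 2·7.217 = 37.934.
Competitive Q* = 12.1429, so ΔQ = 4.9259; wedge = 68.9669 − 37.934 = 31.0329.
Welfare loss = ½ × 4.9259 × 31.0329 = 76.43.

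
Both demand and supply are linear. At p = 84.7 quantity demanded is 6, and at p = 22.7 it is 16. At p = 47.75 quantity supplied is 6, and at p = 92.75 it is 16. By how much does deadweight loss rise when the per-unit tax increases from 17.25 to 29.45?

Demand slope = (22.7 − 84.7)/(16 − 6) = −6.2, so p = 121.9 − 6.2q.
Supply slope = (92.75 − 47.75)/(16 − 6) = 4.5, so p = 20.75 + 4.5q.
Competitive equilibrium: 121.9 − 6.2q = 20.75 + 4.5q → q* = 9.4533, p* = 63.2897.
For a per-unit tax t: Δq = t/10.7, so DWL = ½·t·(t/10.7) = t²/21.4.
At t = 17.25: DWL = 13.905. At t = 29.45: DWL = 40.528.
Increase = 40.528 − 13.905 = 26.62.

26.62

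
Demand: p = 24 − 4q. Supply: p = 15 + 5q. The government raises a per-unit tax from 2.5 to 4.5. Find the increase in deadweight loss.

0.78

Competitive equilibrium: 24 − 4q = 15 + 5q → q* = 1, p* = 20.
For a per-unit tax t: Δq = t/9, so DWL = ½·t·(t/9) = t²/18.
At t = 2.5: DWL = 0.347. At t = 4.5: DWL = 1.125.
Increase = 1.125 − 0.347 = 0.78.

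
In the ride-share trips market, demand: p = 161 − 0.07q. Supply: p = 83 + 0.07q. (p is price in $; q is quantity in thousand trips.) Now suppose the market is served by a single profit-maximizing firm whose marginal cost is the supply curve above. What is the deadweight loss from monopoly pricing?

$2414.29 thousand

Competitive equilibrium: 161 − 0.07q = 83 + 0.07q → q* = 557.1429, p* = 122.
Marginal revenue: MR = 161 − 0.14q. Set MR = MC: 161 − 0.14q = 83 + 0.07q → q_m = 371.4286.
Price p_m = 161 − 0.07·371.4286 = 135; MC(q_m) = 83 + 0.07·371.4286 = 109.
Competitive q* = 557.1429, so Δq = 185.7143; wedge = 135 − 109 = 26.
The triangle = ½ × 185.7143 × 26 = $2414.29 thousand.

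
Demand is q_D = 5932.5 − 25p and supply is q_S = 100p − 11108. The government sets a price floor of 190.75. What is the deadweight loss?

46284.21

In inverse form: demand p = 237.3 − 0.04q, supply p = 111.08 + 0.01q.
Competitive equilibrium: 237.3 − 0.04q = 111.08 + 0.01q → q* = 2524.4, p* = 136.324.
At the floor p = 190.75, quantity demanded = (237.3 − 190.75)/0.04 = 1163.75.
Sellers' marginal cost at q' = 1163.75: 111.08 + 0.01·1163.75 = 122.7175.
Δq = 2524.4 − 1163.75 = 1360.65; wedge = 190.75 − 122.7175 = 68.0325.
Deadweight loss = ½ × 1360.65 × 68.0325 = 46284.21.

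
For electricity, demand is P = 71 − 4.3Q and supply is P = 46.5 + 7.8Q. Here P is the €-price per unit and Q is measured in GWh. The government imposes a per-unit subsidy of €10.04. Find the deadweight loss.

€4.17

Competitive equilibrium: 71 − 4.3Q = 46.5 + 7.8Q → Q* = 2.0248, P* = 62.2934.
The subsidy lowers effective supply by 10.04: P = 36.46 + 7.8Q.
New quantity: 71 − 4.3Q = 36.46 + 7.8Q → Q' = 2.8545.
Overproduction ΔQ = 2.8545 − 2.0248 = 0.8297; wedge = subsidy = 10.04.
DWL = ½ × 0.8297 × 10.04 = €4.17.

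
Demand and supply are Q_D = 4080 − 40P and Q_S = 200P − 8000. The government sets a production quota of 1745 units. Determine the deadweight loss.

1552.04

In inverse form: demand P = 102 − 0.025Q, supply P = 40 + 0.005Q.
Competitive equilibrium: 102 − 0.025Q = 40 + 0.005Q → Q* = 2066.6667, P* = 50.3333.
At Q = 1745: demand price = 102 − 0.025·1745 = 58.375; supply price = 40 + 0.005·1745 = 48.725.
ΔQ = 2066.6667 − 1745 = 321.6667; wedge = 58.375 − 48.725 = 9.65.
Welfare loss = ½ × 321.6667 × 9.65 = 1552.04.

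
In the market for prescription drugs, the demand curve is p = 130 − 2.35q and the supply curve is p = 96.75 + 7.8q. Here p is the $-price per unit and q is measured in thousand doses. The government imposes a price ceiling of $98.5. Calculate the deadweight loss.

Competitive equilibrium: 130 − 2.35q = 96.75 + 7.8q → q* = 3.2759, p* = 122.3017.
At the ceiling p = 98.5, quantity supplied = (98.5 − 96.75)/7.8 = 0.2244.
Willingness to pay at q' = 0.2244: 130 − 2.35·0.2244 = 129.4727.
Δq = 3.2759 − 0.2244 = 3.0515; wedge = 129.4727 − 98.5 = 30.9727.
Welfare loss = ½ × 3.0515 × 30.9727 = $47.26 thousand.

$47.26 thousand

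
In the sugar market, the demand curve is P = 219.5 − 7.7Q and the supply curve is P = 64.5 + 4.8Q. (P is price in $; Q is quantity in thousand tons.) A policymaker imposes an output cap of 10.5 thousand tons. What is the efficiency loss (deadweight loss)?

Competitive equilibrium: 219.5 − 7.7Q = 64.5 + 4.8Q → Q* = 12.4, P* = 124.02.
At Q = 10.5: demand price = 219.5 − 7.7·10.5 = 138.65; supply price = 64.5 + 4.8·10.5 = 114.9.
ΔQ = 12.4 − 10.5 = 1.9; wedge = 138.65 − 114.9 = 23.75.
Deadweight loss = ½ × 1.9 × 23.75 = $22.56 thousand.

$22.56 thousand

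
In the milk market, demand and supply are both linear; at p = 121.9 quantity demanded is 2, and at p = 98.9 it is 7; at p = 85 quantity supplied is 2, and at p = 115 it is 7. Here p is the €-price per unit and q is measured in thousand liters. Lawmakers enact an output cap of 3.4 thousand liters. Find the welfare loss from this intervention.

Demand slope = (98.9 − 121.9)/(7 − 2) = −4.6, so p = 131.1 − 4.6q.
Supply slope = (115 − 85)/(7 − 2) = 6, so p = 73 + 6q.
Competitive equilibrium: 131.1 − 4.6q = 73 + 6q → q* = 5.4811, p* = 105.8868.
At q = 3.4: demand price = 131.1 − 4.6·3.4 = 115.46; supply price = 73 + 6·3.4 = 93.4.
Δq = 5.4811 − 3.4 = 2.0811; wedge = 115.46 − 93.4 = 22.06.
Welfare loss = ½ × 2.0811 × 22.06 = €22.95 thousand.

€22.95 thousand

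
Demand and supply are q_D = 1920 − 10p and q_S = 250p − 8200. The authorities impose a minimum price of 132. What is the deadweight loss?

45049.23

In inverse form: demand p = 192 − 0.1q, supply p = 32.8 + 0.004q.
Competitive equilibrium: 192 − 0.1q = 32.8 + 0.004q → q* = 1530.7692, p* = 38.9231.
At the floor p = 132, quantity demanded = (192 − 132)/0.1 = 600.
Sellers' marginal cost at q' = 600: 32.8 + 0.004·600 = 35.2.
Δq = 1530.7692 − 600 = 930.7692; wedge = 132 − 35.2 = 96.8.
Welfare loss = ½ × 930.7692 × 96.8 = 45049.23.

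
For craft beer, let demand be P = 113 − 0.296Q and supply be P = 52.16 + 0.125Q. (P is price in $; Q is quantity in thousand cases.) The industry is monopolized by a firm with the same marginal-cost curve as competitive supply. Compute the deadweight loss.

$749.22 thousand

Competitive equilibrium: 113 − 0.296Q = 52.16 + 0.125Q → Q* = 144.5131, P* = 70.2241.
Marginal revenue: MR = 113 − 0.592Q. Set MR = MC: 113 − 0.592Q = 52.16 + 0.125Q → Q_m = 84.8536.
Price P_m = 113 − 0.296·84.8536 = 87.8833; MC(Q_m) = 52.16 + 0.125·84.8536 = 62.7667.
Competitive Q* = 144.5131, so ΔQ = 59.6595; wedge = 87.8833 − 62.7667 = 25.1166.
The triangle = ½ × 59.6595 × 25.1166 = $749.22 thousand.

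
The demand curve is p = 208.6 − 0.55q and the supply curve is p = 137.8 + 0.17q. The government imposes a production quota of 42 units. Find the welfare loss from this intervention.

1142.44

Competitive equilibrium: 208.6 − 0.55q = 137.8 + 0.17q → q* = 98.3333, p* = 154.5167.
At q = 42: demand price = 208.6 − 0.55·42 = 185.5; supply price = 137.8 + 0.17·42 = 144.94.
Δq = 98.3333 − 42 = 56.3333; wedge = 185.5 − 144.94 = 40.56.
Welfare loss = ½ × 56.3333 × 40.56 = 1142.44.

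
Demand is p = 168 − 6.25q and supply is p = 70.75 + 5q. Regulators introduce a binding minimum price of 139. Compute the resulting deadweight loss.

90.20

Competitive equilibrium: 168 − 6.25q = 70.75 + 5q → q* = 8.6444, p* = 113.9722.
At the floor p = 139, quantity demanded = (168 − 139)/6.25 = 4.64.
Sellers' marginal cost at q' = 4.64: 70.75 + 5·4.64 = 93.95.
Δq = 8.6444 − 4.64 = 4.0044; wedge = 139 − 93.95 = 45.05.
Deadweight loss = ½ × 4.0044 × 45.05 = 90.20.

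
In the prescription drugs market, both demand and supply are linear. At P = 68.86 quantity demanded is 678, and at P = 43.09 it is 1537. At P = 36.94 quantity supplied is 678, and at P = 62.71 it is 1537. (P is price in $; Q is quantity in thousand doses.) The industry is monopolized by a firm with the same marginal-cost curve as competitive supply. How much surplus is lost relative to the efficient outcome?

$4880.33 thousand

Demand slope = (43.09 − 68.86)/(1537 − 678) = −0.03, so P = 89.2 − 0.03Q.
Supply slope = (62.71 − 36.94)/(1537 − 678) = 0.03, so P = 16.6 + 0.03Q.
Competitive equilibrium: 89.2 − 0.03Q = 16.6 + 0.03Q → Q* = 1210, P* = 52.9.
Marginal revenue: MR = 89.2 − 0.06Q. Set MR = MC: 89.2 − 0.06Q = 16.6 + 0.03Q → Q_m = 806.6667.
Price P_m = 89.2 − 0.03·806.6667 = 65; MC(Q_m) = 16.6 + 0.03·806.6667 = 40.8.
Competitive Q* = 1210, so ΔQ = 403.3333; wedge = 65 − 40.8 = 24.2.
Welfare loss = ½ × 403.3333 × 24.2 = $4880.33 thousand.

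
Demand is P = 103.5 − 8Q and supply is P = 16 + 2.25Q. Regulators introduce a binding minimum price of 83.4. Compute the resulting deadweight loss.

Competitive equilibrium: 103.5 − 8Q = 16 + 2.25Q → Q* = 8.5366, P* = 35.2073.
At the floor P = 83.4, quantity demanded = (103.5 − 83.4)/8 = 2.5125.
Sellers' marginal cost at Q' = 2.5125: 16 + 2.25·2.5125 = 21.6531.
ΔQ = 8.5366 − 2.5125 = 6.0241; wedge = 83.4 − 21.6531 = 61.7469.
Deadweight loss = ½ × 6.0241 × 61.7469 = 185.98.

185.98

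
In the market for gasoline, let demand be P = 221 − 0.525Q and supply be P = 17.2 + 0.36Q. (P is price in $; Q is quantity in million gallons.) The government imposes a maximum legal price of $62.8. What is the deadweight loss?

$4750.79 million

Competitive equilibrium: 221 − 0.525Q = 17.2 + 0.36Q → Q* = 230.28249, P* = 100.10169.
At the ceiling P = 62.8, quantity supplied = (62.8 − 17.2)/0.36 = 126.66667.
Willingness to pay at Q' = 126.66667: 221 − 0.525·126.66667 = 154.5.
ΔQ = 230.28249 − 126.66667 = 103.61582; wedge = 154.5 − 62.8 = 91.7.
The triangle = ½ × 103.61582 × 91.7 = $4750.79 million.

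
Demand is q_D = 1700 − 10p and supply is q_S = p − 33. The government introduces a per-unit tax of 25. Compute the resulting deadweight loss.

In inverse form: demand p = 170 − 0.1q, supply p = 33 + q.
Competitive equilibrium: 170 − 0.1q = 33 + q → q* = 124.5455, p* = 157.5455.
With the tax, the buyer price exceeds the seller price by 25: (170 − 0.1q) − (33 + q) = 25 → q' = 101.8182.
Δq = 124.5455 − 101.8182 = 22.7273; the wedge equals the tax, 25.
Deadweight loss = ½ × 22.7273 × 25 = 284.09.

284.09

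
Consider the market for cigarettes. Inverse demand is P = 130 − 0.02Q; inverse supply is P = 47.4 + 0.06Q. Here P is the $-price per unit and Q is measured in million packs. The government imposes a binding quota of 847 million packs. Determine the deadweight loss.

Competitive equilibrium: 130 − 0.02Q = 47.4 + 0.06Q → Q* = 1032.5, P* = 109.35.
At Q = 847: demand price = 130 − 0.02·847 = 113.06; supply price = 47.4 + 0.06·847 = 98.22.
ΔQ = 1032.5 − 847 = 185.5; wedge = 113.06 − 98.22 = 14.84.
Welfare loss = ½ × 185.5 × 14.84 = $1376.41 million.

$1376.41 million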